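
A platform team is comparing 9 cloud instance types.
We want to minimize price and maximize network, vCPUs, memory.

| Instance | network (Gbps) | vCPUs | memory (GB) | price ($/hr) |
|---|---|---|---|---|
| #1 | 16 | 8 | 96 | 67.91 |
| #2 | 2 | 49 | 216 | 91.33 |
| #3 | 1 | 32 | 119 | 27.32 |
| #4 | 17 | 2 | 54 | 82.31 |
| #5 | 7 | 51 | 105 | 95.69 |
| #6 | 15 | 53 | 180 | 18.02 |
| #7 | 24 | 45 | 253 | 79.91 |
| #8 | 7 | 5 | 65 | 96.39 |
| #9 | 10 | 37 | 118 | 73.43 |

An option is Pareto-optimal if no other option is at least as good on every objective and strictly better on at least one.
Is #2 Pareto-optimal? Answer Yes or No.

Yes

#1: worse on vCPUs (8 vs 49).
#3: worse on network (1 vs 2).
#4: worse on vCPUs (2 vs 49).
#5: worse on memory (105 vs 216).
#6: worse on memory (180 vs 216).
#7: worse on vCPUs (45 vs 49).
#8: worse on vCPUs (5 vs 49).
#9: worse on vCPUs (37 vs 49).
No option is at least as good as #2 on every objective and strictly better on one.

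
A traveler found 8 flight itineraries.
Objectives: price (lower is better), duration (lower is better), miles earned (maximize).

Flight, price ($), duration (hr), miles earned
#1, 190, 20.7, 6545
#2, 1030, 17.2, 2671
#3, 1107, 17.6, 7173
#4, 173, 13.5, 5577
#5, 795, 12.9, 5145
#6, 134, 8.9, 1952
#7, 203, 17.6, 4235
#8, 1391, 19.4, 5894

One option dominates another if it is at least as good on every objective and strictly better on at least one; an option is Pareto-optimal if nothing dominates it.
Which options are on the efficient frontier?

#1, #3, #4, #5, #6

#1: not dominated.
#2: dominated by #4 (price 173≤1030, duration 13.5≤17.2, miles earned 5577≥2671).
#3: not dominated (best miles earned).
#4: not dominated.
#5: not dominated.
#6: not dominated (best price).
#7: dominated by #4 (price 173≤203, duration 13.5≤17.6, miles earned 5577≥4235).
#8: dominated by #3 (price 1107≤1391, duration 17.6≤19.4, miles earned 7173≥5894).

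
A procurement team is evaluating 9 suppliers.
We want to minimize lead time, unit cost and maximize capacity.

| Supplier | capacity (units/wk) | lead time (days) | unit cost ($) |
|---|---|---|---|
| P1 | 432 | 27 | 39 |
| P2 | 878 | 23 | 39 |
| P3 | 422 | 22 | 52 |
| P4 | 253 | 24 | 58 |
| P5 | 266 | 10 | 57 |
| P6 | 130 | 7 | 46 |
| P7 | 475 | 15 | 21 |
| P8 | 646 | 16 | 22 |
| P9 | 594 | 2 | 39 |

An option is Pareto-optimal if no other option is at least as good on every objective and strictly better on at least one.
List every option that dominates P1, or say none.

P2, P7, P8, P9

P2: capacity 878≥432, lead time 23≤27, unit cost 39≤39 — dominates P1.
P7: capacity 475≥432, lead time 15≤27, unit cost 21≤39 — dominates P1.
P8: capacity 646≥432, lead time 16≤27, unit cost 22≤39 — dominates P1.
P9: capacity 594≥432, lead time 2≤27, unit cost 39≤39 — dominates P1.
Others (P3, P4, P5, P6) are each worse than P1 on at least one objective.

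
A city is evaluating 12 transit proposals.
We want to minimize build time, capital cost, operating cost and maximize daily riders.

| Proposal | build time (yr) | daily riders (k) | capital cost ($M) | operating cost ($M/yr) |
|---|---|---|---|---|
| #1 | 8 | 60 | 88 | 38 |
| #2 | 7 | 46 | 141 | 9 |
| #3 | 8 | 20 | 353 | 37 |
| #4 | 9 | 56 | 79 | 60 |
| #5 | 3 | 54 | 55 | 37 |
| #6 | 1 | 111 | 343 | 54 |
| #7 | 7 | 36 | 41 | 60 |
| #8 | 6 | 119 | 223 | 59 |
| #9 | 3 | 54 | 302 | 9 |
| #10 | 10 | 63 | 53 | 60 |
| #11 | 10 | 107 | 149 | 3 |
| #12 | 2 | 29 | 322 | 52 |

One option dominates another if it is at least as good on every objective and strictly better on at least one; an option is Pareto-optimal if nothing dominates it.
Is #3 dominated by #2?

Yes

#2 vs #3: build time 7≤8, daily riders 46≥20, capital cost 141≤353, operating cost 9≤37 — #2 is at least as good on every objective with at least one strict improvement.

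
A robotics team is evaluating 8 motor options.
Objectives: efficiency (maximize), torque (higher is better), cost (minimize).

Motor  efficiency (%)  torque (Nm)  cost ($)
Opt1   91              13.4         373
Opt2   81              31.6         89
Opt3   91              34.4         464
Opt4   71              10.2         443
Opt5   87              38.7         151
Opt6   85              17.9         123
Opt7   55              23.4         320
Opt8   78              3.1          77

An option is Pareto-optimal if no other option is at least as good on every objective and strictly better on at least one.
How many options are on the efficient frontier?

Opt1: not dominated.
Opt2: not dominated.
Opt3: not dominated.
Opt4: dominated by Opt1 (efficiency 91≥71, torque 13.4≥10.2, cost 373≤443).
Opt5: not dominated (best torque).
Opt6: not dominated.
Opt7: dominated by Opt2 (efficiency 81≥55, torque 31.6≥23.4, cost 89≤320).
Opt8: not dominated (best cost).
Pareto-optimal: Opt1, Opt2, Opt3, Opt5, Opt6, Opt8 → 6.

6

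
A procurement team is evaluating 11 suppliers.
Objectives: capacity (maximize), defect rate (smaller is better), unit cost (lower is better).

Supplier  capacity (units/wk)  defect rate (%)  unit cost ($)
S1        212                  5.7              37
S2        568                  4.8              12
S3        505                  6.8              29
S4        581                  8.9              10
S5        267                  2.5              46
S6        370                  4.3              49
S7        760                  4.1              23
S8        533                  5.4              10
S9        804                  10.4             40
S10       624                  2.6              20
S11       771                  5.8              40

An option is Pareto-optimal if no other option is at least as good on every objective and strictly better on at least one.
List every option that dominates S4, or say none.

none

S1: worse on capacity (212 vs 581).
S2: worse on capacity (568 vs 581).
S3: worse on capacity (505 vs 581).
S5: worse on capacity (267 vs 581).
S6: worse on capacity (370 vs 581).
S7: worse on unit cost (23 vs 10).
S8: worse on capacity (533 vs 581).
S9: worse on defect rate (10.4 vs 8.9).
S10: worse on unit cost (20 vs 10).
S11: worse on unit cost (40 vs 10).
No option dominates S4.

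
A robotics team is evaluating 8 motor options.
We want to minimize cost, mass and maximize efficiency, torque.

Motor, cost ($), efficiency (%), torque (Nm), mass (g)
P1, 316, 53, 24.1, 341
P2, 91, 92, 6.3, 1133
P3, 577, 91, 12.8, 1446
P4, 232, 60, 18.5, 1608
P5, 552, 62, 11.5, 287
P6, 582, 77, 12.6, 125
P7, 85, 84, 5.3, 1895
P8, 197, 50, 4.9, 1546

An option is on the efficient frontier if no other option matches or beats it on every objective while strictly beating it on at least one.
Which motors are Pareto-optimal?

P1, P2, P3, P4, P5, P6, P7

P1: not dominated (best torque).
P2: not dominated (best efficiency).
P3: not dominated.
P4: not dominated.
P5: not dominated.
P6: not dominated (best mass).
P7: not dominated (best cost).
P8: dominated by P2 (cost 91≤197, efficiency 92≥50, torque 6.3≥4.9, mass 1133≤1546).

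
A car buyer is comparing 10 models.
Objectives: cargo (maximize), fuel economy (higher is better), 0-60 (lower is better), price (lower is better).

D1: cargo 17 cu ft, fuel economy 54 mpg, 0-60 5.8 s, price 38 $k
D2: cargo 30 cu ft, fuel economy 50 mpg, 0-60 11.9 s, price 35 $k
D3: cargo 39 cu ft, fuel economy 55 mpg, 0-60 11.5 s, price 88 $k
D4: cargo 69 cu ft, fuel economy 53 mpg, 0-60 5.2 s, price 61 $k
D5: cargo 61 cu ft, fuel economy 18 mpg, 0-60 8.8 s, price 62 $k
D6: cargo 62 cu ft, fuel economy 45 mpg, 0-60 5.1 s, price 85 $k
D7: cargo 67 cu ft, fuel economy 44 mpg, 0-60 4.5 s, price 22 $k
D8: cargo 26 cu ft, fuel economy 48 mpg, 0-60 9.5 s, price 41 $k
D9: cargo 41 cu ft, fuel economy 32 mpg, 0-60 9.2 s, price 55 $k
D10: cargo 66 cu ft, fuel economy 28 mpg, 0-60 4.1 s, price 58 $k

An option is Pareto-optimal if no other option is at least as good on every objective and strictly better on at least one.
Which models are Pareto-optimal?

D1: not dominated.
D2: not dominated.
D3: not dominated (best fuel economy).
D4: not dominated (best cargo).
D5: dominated by D4 (cargo 69≥61, fuel economy 53≥18, 0-60 5.2≤8.8, price 61≤62).
D6: not dominated.
D7: not dominated (best price).
D8: not dominated.
D9: dominated by D7 (cargo 67≥41, fuel economy 44≥32, 0-60 4.5≤9.2, price 22≤55).
D10: not dominated (best 0-60).

D1, D2, D3, D4, D6, D7, D8, D10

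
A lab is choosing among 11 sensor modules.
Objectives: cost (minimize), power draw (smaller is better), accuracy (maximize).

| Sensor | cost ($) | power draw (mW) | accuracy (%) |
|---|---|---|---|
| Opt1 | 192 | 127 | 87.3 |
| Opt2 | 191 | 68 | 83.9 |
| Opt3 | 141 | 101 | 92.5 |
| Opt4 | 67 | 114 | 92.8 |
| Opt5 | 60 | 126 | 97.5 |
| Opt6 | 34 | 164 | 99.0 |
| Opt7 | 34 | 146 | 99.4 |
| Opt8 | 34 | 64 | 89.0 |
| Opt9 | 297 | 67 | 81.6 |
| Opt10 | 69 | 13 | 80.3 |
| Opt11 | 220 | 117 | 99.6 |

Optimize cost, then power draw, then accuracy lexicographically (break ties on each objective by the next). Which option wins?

First minimize cost: best is 34, kept {Opt6, Opt7, Opt8}.
Then minimize power draw: best is 64, kept {Opt8}.

Opt8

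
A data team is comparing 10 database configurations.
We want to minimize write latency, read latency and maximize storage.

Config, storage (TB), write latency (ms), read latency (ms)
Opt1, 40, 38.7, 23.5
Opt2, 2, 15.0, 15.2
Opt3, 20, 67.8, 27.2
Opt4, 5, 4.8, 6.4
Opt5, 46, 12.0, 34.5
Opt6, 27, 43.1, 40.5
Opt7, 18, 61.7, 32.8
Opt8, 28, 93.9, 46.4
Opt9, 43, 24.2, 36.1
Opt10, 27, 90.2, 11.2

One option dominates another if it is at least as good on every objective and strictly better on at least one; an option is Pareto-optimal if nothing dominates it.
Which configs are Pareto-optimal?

Opt1, Opt4, Opt5, Opt10

Opt1: not dominated.
Opt2: dominated by Opt4 (storage 5≥2, write latency 4.8≤15.0, read latency 6.4≤15.2).
Opt3: dominated by Opt1 (storage 40≥20, write latency 38.7≤67.8, read latency 23.5≤27.2).
Opt4: not dominated (best write latency).
Opt5: not dominated (best storage).
Opt6: dominated by Opt1 (storage 40≥27, write latency 38.7≤43.1, read latency 23.5≤40.5).
Opt7: dominated by Opt1 (storage 40≥18, write latency 38.7≤61.7, read latency 23.5≤32.8).
Opt8: dominated by Opt1 (storage 40≥28, write latency 38.7≤93.9, read latency 23.5≤46.4).
Opt9: dominated by Opt5 (storage 46≥43, write latency 12.0≤24.2, read latency 34.5≤36.1).
Opt10: not dominated.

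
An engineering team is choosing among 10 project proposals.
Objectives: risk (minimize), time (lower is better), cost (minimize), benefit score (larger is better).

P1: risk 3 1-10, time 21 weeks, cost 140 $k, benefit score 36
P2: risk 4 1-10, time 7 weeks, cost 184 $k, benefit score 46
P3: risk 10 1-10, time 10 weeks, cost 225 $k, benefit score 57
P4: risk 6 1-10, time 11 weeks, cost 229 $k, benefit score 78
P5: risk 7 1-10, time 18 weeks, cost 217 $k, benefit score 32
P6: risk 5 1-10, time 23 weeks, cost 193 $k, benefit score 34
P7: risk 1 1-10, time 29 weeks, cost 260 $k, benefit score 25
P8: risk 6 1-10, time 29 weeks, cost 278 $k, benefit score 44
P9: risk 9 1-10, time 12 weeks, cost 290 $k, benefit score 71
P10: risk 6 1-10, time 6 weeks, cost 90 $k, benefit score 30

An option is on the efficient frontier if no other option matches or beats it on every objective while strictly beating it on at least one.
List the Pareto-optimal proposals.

P1, P2, P3, P4, P7, P10

P1: not dominated.
P2: not dominated.
P3: not dominated.
P4: not dominated (best benefit score).
P5: dominated by P2 (risk 4≤7, time 7≤18, cost 184≤217, benefit score 46≥32).
P6: dominated by P1 (risk 3≤5, time 21≤23, cost 140≤193, benefit score 36≥34).
P7: not dominated (best risk).
P8: dominated by P2 (risk 4≤6, time 7≤29, cost 184≤278, benefit score 46≥44).
P9: dominated by P4 (risk 6≤9, time 11≤12, cost 229≤290, benefit score 78≥71).
P10: not dominated (best time).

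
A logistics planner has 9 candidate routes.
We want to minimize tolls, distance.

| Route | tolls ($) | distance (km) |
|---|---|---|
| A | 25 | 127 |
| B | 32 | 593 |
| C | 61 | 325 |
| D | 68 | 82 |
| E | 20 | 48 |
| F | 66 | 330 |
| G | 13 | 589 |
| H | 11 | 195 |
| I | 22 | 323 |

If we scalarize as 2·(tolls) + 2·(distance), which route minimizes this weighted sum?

E

A: 2·25 + 2·127 = 304
B: 2·32 + 2·593 = 1250
C: 2·61 + 2·325 = 772
D: 2·68 + 2·82 = 300
E: 2·20 + 2·48 = 136
F: 2·66 + 2·330 = 792
G: 2·13 + 2·589 = 1204
H: 2·11 + 2·195 = 412
I: 2·22 + 2·323 = 690
Lowest: E at 136.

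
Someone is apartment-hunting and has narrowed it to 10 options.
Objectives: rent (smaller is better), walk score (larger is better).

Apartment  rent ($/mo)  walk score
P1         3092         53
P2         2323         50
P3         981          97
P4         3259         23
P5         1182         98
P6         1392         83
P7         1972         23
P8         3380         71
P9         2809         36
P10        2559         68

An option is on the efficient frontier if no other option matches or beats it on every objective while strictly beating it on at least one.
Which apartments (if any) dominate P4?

P1, P2, P3, P5, P6, P7, P9, P10

P1: rent 3092≤3259, walk score 53≥23 — dominates P4.
P2: rent 2323≤3259, walk score 50≥23 — dominates P4.
P3: rent 981≤3259, walk score 97≥23 — dominates P4.
P5: rent 1182≤3259, walk score 98≥23 — dominates P4.
P6: rent 1392≤3259, walk score 83≥23 — dominates P4.
P7: rent 1972≤3259, walk score 23≥23 — dominates P4.
P9: rent 2809≤3259, walk score 36≥23 — dominates P4.
P10: rent 2559≤3259, walk score 68≥23 — dominates P4.
Others (P8) are each worse than P4 on at least one objective.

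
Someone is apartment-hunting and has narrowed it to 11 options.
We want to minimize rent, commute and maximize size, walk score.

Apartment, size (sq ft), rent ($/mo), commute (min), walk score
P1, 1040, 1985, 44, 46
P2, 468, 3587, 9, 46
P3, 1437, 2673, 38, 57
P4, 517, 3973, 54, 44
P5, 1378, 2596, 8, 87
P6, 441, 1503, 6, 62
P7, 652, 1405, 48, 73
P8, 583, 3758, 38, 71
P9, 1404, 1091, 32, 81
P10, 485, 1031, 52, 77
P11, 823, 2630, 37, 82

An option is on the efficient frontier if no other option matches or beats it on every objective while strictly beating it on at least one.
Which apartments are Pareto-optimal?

P1: dominated by P9 (size 1404≥1040, rent 1091≤1985, commute 32≤44, walk score 81≥46).
P2: dominated by P5 (size 1378≥468, rent 2596≤3587, commute 8≤9, walk score 87≥46).
P3: not dominated (best size).
P4: dominated by P1 (size 1040≥517, rent 1985≤3973, commute 44≤54, walk score 46≥44).
P5: not dominated (best walk score).
P6: not dominated (best commute).
P7: dominated by P9 (size 1404≥652, rent 1091≤1405, commute 32≤48, walk score 81≥73).
P8: dominated by P5 (size 1378≥583, rent 2596≤3758, commute 8≤38, walk score 87≥71).
P9: not dominated.
P10: not dominated (best rent).
P11: dominated by P5 (size 1378≥823, rent 2596≤2630, commute 8≤37, walk score 87≥82).

P3, P5, P6, P9, P10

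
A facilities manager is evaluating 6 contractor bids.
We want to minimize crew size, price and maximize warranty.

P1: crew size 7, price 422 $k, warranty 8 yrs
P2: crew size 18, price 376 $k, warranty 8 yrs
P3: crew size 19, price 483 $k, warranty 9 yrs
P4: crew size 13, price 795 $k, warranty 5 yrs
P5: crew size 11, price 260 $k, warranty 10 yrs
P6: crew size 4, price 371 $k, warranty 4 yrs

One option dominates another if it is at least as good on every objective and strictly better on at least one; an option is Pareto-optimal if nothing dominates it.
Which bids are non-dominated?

P1, P5, P6

P1: not dominated.
P2: dominated by P5 (crew size 11≤18, price 260≤376, warranty 10≥8).
P3: dominated by P5 (crew size 11≤19, price 260≤483, warranty 10≥9).
P4: dominated by P1 (crew size 7≤13, price 422≤795, warranty 8≥5).
P5: not dominated (best price).
P6: not dominated (best crew size).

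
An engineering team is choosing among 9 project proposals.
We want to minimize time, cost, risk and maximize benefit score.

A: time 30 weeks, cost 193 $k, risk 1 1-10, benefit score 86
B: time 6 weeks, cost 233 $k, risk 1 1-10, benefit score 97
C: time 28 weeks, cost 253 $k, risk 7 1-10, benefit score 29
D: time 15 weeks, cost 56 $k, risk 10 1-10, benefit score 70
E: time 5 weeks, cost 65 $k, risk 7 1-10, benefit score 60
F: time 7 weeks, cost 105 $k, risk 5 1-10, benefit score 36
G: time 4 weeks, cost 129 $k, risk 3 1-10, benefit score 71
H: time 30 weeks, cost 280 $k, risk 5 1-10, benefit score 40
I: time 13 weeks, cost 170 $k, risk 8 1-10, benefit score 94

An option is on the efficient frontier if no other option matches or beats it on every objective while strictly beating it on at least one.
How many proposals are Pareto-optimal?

A: not dominated.
B: not dominated (best benefit score).
C: dominated by B (time 6≤28, cost 233≤253, risk 1≤7, benefit score 97≥29).
D: not dominated (best cost).
E: not dominated.
F: not dominated.
G: not dominated (best time).
H: dominated by A (time 30≤30, cost 193≤280, risk 1≤5, benefit score 86≥40).
I: not dominated.
Pareto-optimal: A, B, D, E, F, G, I → 7.

7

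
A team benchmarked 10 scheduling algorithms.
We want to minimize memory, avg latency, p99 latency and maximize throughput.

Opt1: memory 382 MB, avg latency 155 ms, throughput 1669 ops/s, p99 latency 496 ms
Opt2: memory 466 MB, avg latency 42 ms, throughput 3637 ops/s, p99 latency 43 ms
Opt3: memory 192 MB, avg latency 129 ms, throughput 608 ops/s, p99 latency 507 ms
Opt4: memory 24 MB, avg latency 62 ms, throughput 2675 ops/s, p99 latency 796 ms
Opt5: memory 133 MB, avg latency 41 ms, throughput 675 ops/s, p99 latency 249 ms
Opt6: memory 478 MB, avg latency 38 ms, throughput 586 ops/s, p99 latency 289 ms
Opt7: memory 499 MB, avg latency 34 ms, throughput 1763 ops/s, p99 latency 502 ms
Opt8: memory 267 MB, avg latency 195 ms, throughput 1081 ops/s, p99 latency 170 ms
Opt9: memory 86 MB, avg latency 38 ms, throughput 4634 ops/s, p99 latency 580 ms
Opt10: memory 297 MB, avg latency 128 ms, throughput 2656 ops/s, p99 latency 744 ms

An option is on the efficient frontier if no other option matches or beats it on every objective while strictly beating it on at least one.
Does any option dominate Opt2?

Opt1: worse on avg latency (155 vs 42).
Opt3: worse on avg latency (129 vs 42).
Opt4: worse on avg latency (62 vs 42).
Opt5: worse on throughput (675 vs 3637).
Opt6: worse on memory (478 vs 466).
Opt7: worse on memory (499 vs 466).
Opt8: worse on avg latency (195 vs 42).
Opt9: worse on p99 latency (580 vs 43).
Opt10: worse on avg latency (128 vs 42).
No option is at least as good as Opt2 on every objective and strictly better on one.

No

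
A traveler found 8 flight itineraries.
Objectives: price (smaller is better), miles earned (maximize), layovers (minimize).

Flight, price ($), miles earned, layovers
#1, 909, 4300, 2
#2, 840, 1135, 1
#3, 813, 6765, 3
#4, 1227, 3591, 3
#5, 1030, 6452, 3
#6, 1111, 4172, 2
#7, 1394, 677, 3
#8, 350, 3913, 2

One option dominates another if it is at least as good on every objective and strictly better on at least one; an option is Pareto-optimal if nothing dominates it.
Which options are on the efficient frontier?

#1, #2, #3, #8

#1: not dominated.
#2: not dominated (best layovers).
#3: not dominated (best miles earned).
#4: dominated by #1 (price 909≤1227, miles earned 4300≥3591, layovers 2≤3).
#5: dominated by #3 (price 813≤1030, miles earned 6765≥6452, layovers 3≤3).
#6: dominated by #1 (price 909≤1111, miles earned 4300≥4172, layovers 2≤2).
#7: dominated by #1 (price 909≤1394, miles earned 4300≥677, layovers 2≤3).
#8: not dominated (best price).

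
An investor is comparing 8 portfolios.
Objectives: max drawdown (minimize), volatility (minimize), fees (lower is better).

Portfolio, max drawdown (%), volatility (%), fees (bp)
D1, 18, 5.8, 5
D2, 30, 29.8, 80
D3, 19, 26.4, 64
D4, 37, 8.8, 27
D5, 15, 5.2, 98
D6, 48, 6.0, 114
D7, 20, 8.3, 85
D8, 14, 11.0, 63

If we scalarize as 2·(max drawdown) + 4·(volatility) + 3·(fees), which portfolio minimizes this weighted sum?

D1: 2·18 + 4·5.8 + 3·5 = 74.2
D2: 2·30 + 4·29.8 + 3·80 = 419.2
D3: 2·19 + 4·26.4 + 3·64 = 335.6
D4: 2·37 + 4·8.8 + 3·27 = 190.2
D5: 2·15 + 4·5.2 + 3·98 = 344.8
D6: 2·48 + 4·6.0 + 3·114 = 462.0
D7: 2·20 + 4·8.3 + 3·85 = 328.2
D8: 2·14 + 4·11.0 + 3·63 = 261.0
Lowest: D1 at 74.2.

D1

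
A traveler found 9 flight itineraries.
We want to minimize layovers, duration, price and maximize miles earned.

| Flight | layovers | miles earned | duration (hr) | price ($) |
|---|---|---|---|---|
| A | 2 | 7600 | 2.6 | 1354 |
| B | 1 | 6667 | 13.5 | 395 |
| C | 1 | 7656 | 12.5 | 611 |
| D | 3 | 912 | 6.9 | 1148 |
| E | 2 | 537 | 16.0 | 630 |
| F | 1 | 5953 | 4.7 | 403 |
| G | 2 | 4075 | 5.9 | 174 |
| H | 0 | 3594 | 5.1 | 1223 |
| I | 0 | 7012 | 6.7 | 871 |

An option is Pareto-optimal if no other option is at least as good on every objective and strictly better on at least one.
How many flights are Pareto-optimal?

7

A: not dominated (best duration).
B: not dominated.
C: not dominated (best miles earned).
D: dominated by F (layovers 1≤3, miles earned 5953≥912, duration 4.7≤6.9, price 403≤1148).
E: dominated by B (layovers 1≤2, miles earned 6667≥537, duration 13.5≤16.0, price 395≤630).
F: not dominated.
G: not dominated (best price).
H: not dominated.
I: not dominated.
Pareto-optimal: A, B, C, F, G, H, I → 7.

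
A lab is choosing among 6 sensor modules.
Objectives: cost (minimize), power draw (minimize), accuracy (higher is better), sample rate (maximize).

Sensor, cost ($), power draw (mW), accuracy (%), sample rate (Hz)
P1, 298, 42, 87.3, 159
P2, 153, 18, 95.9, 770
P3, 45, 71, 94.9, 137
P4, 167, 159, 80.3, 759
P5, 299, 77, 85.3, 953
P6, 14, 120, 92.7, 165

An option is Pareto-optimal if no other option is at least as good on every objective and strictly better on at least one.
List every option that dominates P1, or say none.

P2

P2: cost 153≤298, power draw 18≤42, accuracy 95.9≥87.3, sample rate 770≥159 — dominates P1.
Others (P3, P4, P5, P6) are each worse than P1 on at least one objective.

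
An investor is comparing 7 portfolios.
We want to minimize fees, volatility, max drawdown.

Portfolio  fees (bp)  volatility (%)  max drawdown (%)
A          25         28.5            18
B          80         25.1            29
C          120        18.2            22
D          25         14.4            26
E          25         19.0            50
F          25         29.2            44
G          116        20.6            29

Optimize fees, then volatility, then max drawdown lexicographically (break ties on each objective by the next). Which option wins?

D

First minimize fees: best is 25, kept {A, D, E, F}.
Then minimize volatility: best is 14.4, kept {D}.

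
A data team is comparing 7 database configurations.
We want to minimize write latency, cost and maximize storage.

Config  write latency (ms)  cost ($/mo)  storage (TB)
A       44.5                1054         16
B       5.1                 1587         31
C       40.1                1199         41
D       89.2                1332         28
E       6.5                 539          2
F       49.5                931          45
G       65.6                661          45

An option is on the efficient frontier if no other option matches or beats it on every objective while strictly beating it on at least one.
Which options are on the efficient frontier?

A, B, C, E, F, G

A: not dominated.
B: not dominated (best write latency).
C: not dominated.
D: dominated by C (write latency 40.1≤89.2, cost 1199≤1332, storage 41≥28).
E: not dominated (best cost).
F: not dominated.
G: not dominated.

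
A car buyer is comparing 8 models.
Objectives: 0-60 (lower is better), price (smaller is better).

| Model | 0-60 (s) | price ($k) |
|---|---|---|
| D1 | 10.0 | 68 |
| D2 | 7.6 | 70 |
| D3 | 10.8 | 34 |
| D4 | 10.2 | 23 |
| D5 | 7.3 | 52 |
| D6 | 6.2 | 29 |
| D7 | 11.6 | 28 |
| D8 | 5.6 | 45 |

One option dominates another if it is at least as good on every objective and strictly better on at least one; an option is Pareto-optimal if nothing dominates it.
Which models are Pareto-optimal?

D1: dominated by D5 (0-60 7.3≤10.0, price 52≤68).
D2: dominated by D5 (0-60 7.3≤7.6, price 52≤70).
D3: dominated by D4 (0-60 10.2≤10.8, price 23≤34).
D4: not dominated (best price).
D5: dominated by D6 (0-60 6.2≤7.3, price 29≤52).
D6: not dominated.
D7: dominated by D4 (0-60 10.2≤11.6, price 23≤28).
D8: not dominated (best 0-60).

D4, D6, D8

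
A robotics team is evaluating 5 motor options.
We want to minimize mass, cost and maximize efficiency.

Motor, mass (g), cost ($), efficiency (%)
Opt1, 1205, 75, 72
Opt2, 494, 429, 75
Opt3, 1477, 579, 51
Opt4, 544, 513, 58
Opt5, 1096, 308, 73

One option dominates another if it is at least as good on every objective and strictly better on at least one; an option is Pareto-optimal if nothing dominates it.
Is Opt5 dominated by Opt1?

Opt1 vs Opt5: Opt1 is worse on mass (1205 vs 1096), so it does not dominate Opt5.

No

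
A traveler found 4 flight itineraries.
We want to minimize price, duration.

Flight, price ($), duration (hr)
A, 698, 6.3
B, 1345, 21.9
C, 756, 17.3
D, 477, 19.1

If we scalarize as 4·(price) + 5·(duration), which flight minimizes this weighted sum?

D

A: 4·698 + 5·6.3 = 2823.5
B: 4·1345 + 5·21.9 = 5489.5
C: 4·756 + 5·17.3 = 3110.5
D: 4·477 + 5·19.1 = 2003.5
Lowest: D at 2003.5.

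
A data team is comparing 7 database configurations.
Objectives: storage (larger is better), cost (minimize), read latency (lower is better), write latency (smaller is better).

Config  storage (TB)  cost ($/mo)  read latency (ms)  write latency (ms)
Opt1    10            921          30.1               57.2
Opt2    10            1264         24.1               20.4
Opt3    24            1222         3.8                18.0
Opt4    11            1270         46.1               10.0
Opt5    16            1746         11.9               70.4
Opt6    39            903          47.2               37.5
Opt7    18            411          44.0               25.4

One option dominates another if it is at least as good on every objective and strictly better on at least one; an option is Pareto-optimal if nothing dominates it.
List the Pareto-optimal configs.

Opt1: not dominated.
Opt2: dominated by Opt3 (storage 24≥10, cost 1222≤1264, read latency 3.8≤24.1, write latency 18.0≤20.4).
Opt3: not dominated (best read latency).
Opt4: not dominated (best write latency).
Opt5: dominated by Opt3 (storage 24≥16, cost 1222≤1746, read latency 3.8≤11.9, write latency 18.0≤70.4).
Opt6: not dominated (best storage).
Opt7: not dominated (best cost).

Opt1, Opt3, Opt4, Opt6, Opt7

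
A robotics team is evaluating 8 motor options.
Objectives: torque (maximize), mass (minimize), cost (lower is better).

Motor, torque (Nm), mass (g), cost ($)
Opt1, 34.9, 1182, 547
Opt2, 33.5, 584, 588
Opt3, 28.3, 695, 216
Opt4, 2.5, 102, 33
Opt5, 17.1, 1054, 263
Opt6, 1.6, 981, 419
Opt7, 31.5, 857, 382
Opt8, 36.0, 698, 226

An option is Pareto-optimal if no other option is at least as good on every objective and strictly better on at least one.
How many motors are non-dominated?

4

Opt1: dominated by Opt8 (torque 36.0≥34.9, mass 698≤1182, cost 226≤547).
Opt2: not dominated.
Opt3: not dominated.
Opt4: not dominated (best mass).
Opt5: dominated by Opt3 (torque 28.3≥17.1, mass 695≤1054, cost 216≤263).
Opt6: dominated by Opt3 (torque 28.3≥1.6, mass 695≤981, cost 216≤419).
Opt7: dominated by Opt8 (torque 36.0≥31.5, mass 698≤857, cost 226≤382).
Opt8: not dominated (best torque).
Pareto-optimal: Opt2, Opt3, Opt4, Opt8 → 4.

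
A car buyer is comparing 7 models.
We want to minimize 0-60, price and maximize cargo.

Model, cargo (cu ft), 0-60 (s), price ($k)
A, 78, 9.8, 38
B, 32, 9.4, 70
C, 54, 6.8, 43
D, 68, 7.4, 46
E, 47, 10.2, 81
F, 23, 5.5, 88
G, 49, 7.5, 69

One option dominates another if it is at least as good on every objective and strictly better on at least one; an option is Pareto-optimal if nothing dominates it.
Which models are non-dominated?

A: not dominated (best cargo).
B: dominated by C (cargo 54≥32, 0-60 6.8≤9.4, price 43≤70).
C: not dominated.
D: not dominated.
E: dominated by A (cargo 78≥47, 0-60 9.8≤10.2, price 38≤81).
F: not dominated (best 0-60).
G: dominated by C (cargo 54≥49, 0-60 6.8≤7.5, price 43≤69).

A, C, D, F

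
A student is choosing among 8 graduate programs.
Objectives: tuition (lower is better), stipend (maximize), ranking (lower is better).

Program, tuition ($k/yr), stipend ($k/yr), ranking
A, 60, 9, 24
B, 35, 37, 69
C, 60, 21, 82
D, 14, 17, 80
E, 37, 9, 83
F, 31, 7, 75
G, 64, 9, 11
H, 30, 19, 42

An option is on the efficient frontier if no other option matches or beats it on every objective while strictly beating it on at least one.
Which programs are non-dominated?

A: not dominated.
B: not dominated (best stipend).
C: dominated by B (tuition 35≤60, stipend 37≥21, ranking 69≤82).
D: not dominated (best tuition).
E: dominated by B (tuition 35≤37, stipend 37≥9, ranking 69≤83).
F: dominated by H (tuition 30≤31, stipend 19≥7, ranking 42≤75).
G: not dominated (best ranking).
H: not dominated.

A, B, D, G, H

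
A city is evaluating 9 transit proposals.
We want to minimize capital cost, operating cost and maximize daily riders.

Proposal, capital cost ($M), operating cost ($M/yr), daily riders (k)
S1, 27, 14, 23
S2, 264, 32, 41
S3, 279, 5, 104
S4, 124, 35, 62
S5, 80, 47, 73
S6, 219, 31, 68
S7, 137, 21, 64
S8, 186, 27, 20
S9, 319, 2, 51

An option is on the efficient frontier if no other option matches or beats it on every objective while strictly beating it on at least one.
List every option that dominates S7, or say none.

none

S1: worse on daily riders (23 vs 64).
S2: worse on capital cost (264 vs 137).
S3: worse on capital cost (279 vs 137).
S4: worse on operating cost (35 vs 21).
S5: worse on operating cost (47 vs 21).
S6: worse on capital cost (219 vs 137).
S8: worse on capital cost (186 vs 137).
S9: worse on capital cost (319 vs 137).
No option dominates S7.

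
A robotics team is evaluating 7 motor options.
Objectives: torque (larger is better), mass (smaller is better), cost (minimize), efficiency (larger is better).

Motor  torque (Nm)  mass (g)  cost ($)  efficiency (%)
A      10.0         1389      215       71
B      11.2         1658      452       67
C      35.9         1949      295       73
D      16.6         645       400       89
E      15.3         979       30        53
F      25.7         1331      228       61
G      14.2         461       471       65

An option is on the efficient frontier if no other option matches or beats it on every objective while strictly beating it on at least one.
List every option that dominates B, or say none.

D

D: torque 16.6≥11.2, mass 645≤1658, cost 400≤452, efficiency 89≥67 — dominates B.
Others (A, C, E, F, G) are each worse than B on at least one objective.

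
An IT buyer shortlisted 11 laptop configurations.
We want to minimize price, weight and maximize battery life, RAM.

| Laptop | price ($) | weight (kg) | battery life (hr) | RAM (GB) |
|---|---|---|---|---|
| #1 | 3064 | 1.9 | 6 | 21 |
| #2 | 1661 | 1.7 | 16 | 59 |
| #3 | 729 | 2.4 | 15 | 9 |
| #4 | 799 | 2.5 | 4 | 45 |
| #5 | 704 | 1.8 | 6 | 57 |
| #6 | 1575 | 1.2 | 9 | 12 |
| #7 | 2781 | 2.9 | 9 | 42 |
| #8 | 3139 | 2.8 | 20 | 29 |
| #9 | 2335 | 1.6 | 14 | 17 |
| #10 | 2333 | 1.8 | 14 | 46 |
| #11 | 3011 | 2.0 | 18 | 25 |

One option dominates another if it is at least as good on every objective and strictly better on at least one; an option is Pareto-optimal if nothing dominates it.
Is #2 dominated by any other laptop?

#1: worse on price (3064 vs 1661).
#3: worse on weight (2.4 vs 1.7).
#4: worse on weight (2.5 vs 1.7).
#5: worse on weight (1.8 vs 1.7).
#6: worse on battery life (9 vs 16).
#7: worse on price (2781 vs 1661).
#8: worse on price (3139 vs 1661).
#9: worse on price (2335 vs 1661).
#10: worse on price (2333 vs 1661).
#11: worse on price (3011 vs 1661).
No option is at least as good as #2 on every objective and strictly better on one.

No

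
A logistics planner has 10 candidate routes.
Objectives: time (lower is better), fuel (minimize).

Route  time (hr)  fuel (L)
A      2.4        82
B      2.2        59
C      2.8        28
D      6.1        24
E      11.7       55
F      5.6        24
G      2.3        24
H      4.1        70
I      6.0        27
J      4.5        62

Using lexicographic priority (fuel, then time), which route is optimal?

First minimize fuel: best is 24, kept {D, F, G}.
Then minimize time: best is 2.3, kept {G}.

G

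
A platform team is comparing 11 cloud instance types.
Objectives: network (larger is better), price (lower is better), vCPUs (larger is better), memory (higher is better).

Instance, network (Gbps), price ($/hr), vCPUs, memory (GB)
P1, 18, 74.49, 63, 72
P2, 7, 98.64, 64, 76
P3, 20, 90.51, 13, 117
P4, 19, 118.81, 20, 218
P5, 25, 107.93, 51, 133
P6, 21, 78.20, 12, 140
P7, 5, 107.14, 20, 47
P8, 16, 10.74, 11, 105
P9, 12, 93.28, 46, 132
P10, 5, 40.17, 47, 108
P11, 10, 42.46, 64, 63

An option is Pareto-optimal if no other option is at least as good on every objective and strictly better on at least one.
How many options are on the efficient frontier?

P1: not dominated.
P2: not dominated.
P3: not dominated.
P4: not dominated (best memory).
P5: not dominated (best network).
P6: not dominated.
P7: dominated by P1 (network 18≥5, price 74.49≤107.14, vCPUs 63≥20, memory 72≥47).
P8: not dominated (best price).
P9: not dominated.
P10: not dominated.
P11: not dominated.
Pareto-optimal: P1, P2, P3, P4, P5, P6, P8, P9, P10, P11 → 10.

10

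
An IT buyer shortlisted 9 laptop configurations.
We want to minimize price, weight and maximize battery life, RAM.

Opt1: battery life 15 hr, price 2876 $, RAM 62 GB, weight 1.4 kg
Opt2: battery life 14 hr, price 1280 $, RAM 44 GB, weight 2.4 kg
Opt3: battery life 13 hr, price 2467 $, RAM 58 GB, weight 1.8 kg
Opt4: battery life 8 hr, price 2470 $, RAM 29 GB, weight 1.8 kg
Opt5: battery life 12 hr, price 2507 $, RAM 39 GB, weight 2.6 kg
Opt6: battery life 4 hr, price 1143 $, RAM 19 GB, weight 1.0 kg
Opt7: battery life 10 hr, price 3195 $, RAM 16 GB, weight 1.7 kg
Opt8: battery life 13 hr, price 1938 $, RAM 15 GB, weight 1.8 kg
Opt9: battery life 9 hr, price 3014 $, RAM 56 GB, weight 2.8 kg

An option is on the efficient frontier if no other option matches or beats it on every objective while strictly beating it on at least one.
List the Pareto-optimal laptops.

Opt1, Opt2, Opt3, Opt6, Opt8

Opt1: not dominated (best battery life).
Opt2: not dominated.
Opt3: not dominated.
Opt4: dominated by Opt3 (battery life 13≥8, price 2467≤2470, RAM 58≥29, weight 1.8≤1.8).
Opt5: dominated by Opt2 (battery life 14≥12, price 1280≤2507, RAM 44≥39, weight 2.4≤2.6).
Opt6: not dominated (best price).
Opt7: dominated by Opt1 (battery life 15≥10, price 2876≤3195, RAM 62≥16, weight 1.4≤1.7).
Opt8: not dominated.
Opt9: dominated by Opt1 (battery life 15≥9, price 2876≤3014, RAM 62≥56, weight 1.4≤2.8).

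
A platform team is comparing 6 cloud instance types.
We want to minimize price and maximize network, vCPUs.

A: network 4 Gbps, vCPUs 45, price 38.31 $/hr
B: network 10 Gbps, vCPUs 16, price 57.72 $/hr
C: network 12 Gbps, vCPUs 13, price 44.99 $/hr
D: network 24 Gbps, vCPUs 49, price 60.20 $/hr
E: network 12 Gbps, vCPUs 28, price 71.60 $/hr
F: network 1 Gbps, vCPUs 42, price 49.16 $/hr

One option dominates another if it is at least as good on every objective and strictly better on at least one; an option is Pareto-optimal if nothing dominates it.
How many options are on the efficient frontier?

A: not dominated (best price).
B: not dominated.
C: not dominated.
D: not dominated (best network).
E: dominated by D (network 24≥12, vCPUs 49≥28, price 60.20≤71.60).
F: dominated by A (network 4≥1, vCPUs 45≥42, price 38.31≤49.16).
Pareto-optimal: A, B, C, D → 4.

4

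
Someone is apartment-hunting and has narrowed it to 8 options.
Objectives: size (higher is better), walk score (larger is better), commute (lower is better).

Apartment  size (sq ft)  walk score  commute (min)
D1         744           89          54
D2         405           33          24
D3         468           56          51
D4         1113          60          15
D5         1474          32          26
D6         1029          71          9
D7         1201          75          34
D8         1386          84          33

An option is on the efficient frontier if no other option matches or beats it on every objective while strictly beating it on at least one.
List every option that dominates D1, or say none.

none

D2: worse on size (405 vs 744).
D3: worse on size (468 vs 744).
D4: worse on walk score (60 vs 89).
D5: worse on walk score (32 vs 89).
D6: worse on walk score (71 vs 89).
D7: worse on walk score (75 vs 89).
D8: worse on walk score (84 vs 89).
No option dominates D1.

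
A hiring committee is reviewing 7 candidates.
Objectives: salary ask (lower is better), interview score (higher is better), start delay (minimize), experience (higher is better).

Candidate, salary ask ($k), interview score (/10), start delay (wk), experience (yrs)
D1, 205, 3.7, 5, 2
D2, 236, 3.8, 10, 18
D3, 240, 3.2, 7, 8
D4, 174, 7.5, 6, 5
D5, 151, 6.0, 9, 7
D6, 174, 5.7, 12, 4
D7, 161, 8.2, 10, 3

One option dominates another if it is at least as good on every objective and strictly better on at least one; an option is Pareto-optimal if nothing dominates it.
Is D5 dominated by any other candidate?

No

D1: worse on salary ask (205 vs 151).
D2: worse on salary ask (236 vs 151).
D3: worse on salary ask (240 vs 151).
D4: worse on salary ask (174 vs 151).
D6: worse on salary ask (174 vs 151).
D7: worse on salary ask (161 vs 151).
No option is at least as good as D5 on every objective and strictly better on one.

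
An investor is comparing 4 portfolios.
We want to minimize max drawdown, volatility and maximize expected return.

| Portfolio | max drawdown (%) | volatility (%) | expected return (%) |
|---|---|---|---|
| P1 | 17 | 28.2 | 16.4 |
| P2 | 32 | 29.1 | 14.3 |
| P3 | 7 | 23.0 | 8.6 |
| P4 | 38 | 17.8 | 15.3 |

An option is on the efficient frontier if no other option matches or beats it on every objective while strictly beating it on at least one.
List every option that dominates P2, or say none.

P1

P1: max drawdown 17≤32, volatility 28.2≤29.1, expected return 16.4≥14.3 — dominates P2.
Others (P3, P4) are each worse than P2 on at least one objective.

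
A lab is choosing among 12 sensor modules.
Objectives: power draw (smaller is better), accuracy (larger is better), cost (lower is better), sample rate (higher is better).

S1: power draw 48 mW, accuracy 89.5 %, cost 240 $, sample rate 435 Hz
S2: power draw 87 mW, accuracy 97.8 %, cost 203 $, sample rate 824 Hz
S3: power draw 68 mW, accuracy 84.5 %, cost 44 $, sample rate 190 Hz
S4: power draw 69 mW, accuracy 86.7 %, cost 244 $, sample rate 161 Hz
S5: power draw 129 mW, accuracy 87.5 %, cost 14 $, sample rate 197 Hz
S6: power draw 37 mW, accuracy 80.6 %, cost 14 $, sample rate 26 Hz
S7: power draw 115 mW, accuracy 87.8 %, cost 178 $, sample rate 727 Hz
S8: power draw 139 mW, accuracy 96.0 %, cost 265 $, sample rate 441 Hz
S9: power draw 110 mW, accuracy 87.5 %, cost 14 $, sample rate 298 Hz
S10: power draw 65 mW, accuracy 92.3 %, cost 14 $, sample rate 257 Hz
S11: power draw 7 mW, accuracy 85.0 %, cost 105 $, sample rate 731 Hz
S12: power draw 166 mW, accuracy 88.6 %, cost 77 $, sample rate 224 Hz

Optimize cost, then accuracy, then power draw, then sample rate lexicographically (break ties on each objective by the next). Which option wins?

First minimize cost: best is 14, kept {S5, S6, S9, S10}.
Then maximize accuracy: best is 92.3, kept {S10}.

S10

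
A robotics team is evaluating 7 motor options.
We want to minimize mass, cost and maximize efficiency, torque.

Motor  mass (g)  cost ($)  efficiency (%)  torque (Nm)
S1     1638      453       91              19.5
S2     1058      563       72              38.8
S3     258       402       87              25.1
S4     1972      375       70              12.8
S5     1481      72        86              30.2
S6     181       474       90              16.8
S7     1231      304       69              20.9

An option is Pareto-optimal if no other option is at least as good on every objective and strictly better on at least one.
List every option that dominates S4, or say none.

S5

S5: mass 1481≤1972, cost 72≤375, efficiency 86≥70, torque 30.2≥12.8 — dominates S4.
Others (S1, S2, S3, S6, S7) are each worse than S4 on at least one objective.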